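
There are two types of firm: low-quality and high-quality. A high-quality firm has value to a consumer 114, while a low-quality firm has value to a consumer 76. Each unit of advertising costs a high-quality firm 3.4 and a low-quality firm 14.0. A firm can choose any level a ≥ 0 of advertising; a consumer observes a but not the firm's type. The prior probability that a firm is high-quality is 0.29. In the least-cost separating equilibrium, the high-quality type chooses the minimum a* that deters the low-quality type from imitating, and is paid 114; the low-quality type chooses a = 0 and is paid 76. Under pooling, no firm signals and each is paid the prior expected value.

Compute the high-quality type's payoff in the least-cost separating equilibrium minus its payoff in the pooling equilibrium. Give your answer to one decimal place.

Least-cost separating signal: a* solves 76 = 114 − 14.0·a*, so a* = (114 − 76)/14.0 ≈ 2.7143.
High-quality type's separating payoff: 114 − 3.4 × a* = 114 − 3.4 × (114 − 76)/14.0 = 114 − 129.2/14.0 ≈ 104.771.
Pooling payoff: 0.29 × 114 + 0.71 × 76 = 87.02.
Difference: 104.771 − 87.02 = 17.751, i.e. 17.8 to one decimal place.
The high-quality type prefers to separate.

17.8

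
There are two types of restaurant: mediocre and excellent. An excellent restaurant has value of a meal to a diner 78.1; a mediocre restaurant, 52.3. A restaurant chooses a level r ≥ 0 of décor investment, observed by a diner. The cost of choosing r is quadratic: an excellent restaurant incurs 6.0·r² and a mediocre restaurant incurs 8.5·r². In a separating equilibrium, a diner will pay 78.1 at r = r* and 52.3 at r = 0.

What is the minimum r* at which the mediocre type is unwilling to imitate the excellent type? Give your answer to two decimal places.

1.74

The mediocre type at r = 0 receives 52.3; imitating at r* yields 78.1 − 8.5·r*².
Indifference: 52.3 = 78.1 − 8.5·r*², so r*² = (78.1 − 52.3) / 8.5 ≈ 3.0353.
r* = √3.0353 ≈ 1.74.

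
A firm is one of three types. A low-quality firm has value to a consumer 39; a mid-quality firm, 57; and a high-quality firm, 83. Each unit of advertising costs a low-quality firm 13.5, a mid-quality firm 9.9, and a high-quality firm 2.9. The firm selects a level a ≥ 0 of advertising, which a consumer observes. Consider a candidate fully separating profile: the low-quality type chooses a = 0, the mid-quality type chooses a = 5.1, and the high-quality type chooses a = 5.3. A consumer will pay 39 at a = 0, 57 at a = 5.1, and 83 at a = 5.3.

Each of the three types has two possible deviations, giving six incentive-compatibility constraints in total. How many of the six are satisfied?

Mid-quality (own payoff 57 − 9.9×5.1 = 6.51): to a=0 gives 39 → profitable ✗; to a=5.3 gives 83 − 9.9×5.3 = 30.53 → profitable ✗.
Low-quality (own payoff 39): to a=5.1 gives 57 − 13.5×5.1 = -11.85 → no gain ✓; to a=5.3 gives 83 − 13.5×5.3 = 11.45 → no gain ✓.
High-quality (own payoff 83 − 2.9×5.3 = 67.63): to a=0 gives 39 → no gain ✓; to a=5.1 gives 57 − 2.9×5.1 = 42.21 → no gain ✓.
4 of the 6 constraints hold; not an equilibrium.

4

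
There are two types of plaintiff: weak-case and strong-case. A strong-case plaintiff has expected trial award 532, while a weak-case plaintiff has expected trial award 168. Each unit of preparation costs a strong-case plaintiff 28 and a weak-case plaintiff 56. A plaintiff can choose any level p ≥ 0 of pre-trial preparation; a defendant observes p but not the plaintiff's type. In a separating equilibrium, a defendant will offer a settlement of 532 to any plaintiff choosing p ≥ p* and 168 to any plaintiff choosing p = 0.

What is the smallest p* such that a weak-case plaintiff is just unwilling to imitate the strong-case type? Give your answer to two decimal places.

6.50

A weak-case plaintiff choosing p = 0 receives 168.
Imitating at p* instead would pay 532 at cost 56·p*, netting 532 − 56·p*.
Indifference: 168 = 532 − 56·p*, so p* = (532 − 168) / 56 = 6.50.
At p* the weak-case type's incentive constraint just binds; the strong-case type strictly prefers p* since its per-unit cost is lower.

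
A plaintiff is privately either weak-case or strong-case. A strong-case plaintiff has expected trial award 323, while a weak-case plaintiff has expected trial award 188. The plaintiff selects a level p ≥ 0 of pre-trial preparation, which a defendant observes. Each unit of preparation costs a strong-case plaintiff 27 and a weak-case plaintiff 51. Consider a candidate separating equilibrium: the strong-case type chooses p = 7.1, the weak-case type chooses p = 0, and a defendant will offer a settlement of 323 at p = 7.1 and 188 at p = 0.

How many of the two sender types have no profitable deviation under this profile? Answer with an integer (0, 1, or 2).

Weak-case type: stay at 0 → 188; mimic → 323 − 51 × 7.1 = -39.1. IC holds (188 ≥ -39.1).
Strong-case type: signal → 323 − 27 × 7.1 = 131.3; deviate to 0 → 188. IC fails (131.3 < 188).
1 of 2 constraints hold, so this profile is not an equilibrium.

1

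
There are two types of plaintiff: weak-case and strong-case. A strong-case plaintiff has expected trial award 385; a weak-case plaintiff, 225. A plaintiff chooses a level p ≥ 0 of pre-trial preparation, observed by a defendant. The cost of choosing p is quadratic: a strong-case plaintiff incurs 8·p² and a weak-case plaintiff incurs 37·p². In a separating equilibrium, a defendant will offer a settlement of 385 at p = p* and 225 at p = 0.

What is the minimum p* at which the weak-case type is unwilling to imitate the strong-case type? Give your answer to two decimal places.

2.08

The weak-case type at p = 0 receives 225; imitating at p* yields 385 − 37·p*².
Indifference: 225 = 385 − 37·p*², so p*² = (385 − 225) / 37 ≈ 4.3243.
p* = √4.3243 ≈ 2.08.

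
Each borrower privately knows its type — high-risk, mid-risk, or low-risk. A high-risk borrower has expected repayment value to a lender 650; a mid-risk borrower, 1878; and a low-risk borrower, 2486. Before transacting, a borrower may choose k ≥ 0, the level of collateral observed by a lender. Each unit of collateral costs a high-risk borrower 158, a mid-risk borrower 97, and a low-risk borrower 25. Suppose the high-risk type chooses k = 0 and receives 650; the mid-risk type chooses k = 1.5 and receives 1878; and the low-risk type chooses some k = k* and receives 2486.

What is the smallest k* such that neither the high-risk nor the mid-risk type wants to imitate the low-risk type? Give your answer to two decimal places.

High-risk type (on-path payoff 650) won't mimic when 650 ≥ 2486 − 158·k*, i.e. k* ≥ 11.62.
Mid-risk type (on-path payoff 1878 − 97×1.5 = 1732.5) won't mimic when 1732.5 ≥ 2486 − 97·k*, i.e. k* ≥ 7.77.
Both must hold, so k* = max(11.62, 7.77) = 11.62. The high-risk type's constraint binds.

11.62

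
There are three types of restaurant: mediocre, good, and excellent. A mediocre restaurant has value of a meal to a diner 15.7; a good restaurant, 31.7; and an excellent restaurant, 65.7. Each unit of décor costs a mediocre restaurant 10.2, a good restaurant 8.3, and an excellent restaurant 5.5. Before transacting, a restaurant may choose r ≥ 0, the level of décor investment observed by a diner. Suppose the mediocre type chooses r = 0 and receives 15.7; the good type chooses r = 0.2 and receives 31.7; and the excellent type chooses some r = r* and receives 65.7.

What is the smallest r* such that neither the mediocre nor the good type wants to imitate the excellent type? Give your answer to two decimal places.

Mediocre type (on-path payoff 15.7) won't mimic when 15.7 ≥ 65.7 − 10.2·r*, i.e. r* ≥ 4.90.
Good type (on-path payoff 31.7 − 8.3×0.2 = 30.04) won't mimic when 30.04 ≥ 65.7 − 8.3·r*, i.e. r* ≥ 4.30.
Both must hold, so r* = max(4.90, 4.30) = 4.90. The mediocre type's constraint binds.

4.90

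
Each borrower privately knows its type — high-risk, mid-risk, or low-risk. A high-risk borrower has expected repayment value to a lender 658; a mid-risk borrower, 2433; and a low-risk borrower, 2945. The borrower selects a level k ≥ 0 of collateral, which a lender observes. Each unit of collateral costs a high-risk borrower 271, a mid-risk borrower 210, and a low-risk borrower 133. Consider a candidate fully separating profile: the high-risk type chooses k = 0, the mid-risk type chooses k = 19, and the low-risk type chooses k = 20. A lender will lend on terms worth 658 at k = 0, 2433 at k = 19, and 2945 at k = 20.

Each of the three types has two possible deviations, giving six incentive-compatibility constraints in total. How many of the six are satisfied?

3

High-risk (own payoff 658): to k=19 gives 2433 − 271×19 = -2716 → no gain ✓; to k=20 gives 2945 − 271×20 = -2475 → no gain ✓.
Low-risk (own payoff 2945 − 133×20 = 285): to k=0 gives 658 → profitable ✗; to k=19 gives 2433 − 133×19 = -94 → no gain ✓.
Mid-risk (own payoff 2433 − 210×19 = -1557): to k=0 gives 658 → profitable ✗; to k=20 gives 2945 − 210×20 = -1255 → profitable ✗.
3 of the 6 constraints hold; not an equilibrium.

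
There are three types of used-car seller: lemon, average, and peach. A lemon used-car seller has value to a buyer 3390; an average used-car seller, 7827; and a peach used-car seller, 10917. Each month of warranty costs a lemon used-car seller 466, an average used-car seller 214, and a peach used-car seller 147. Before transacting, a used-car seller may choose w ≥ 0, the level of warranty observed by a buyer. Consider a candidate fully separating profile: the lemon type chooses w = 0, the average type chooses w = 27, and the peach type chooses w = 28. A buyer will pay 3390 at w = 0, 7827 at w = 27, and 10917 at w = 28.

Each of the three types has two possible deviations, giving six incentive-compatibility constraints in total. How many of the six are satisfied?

Average (own payoff 7827 − 214×27 = 2049): to w=0 gives 3390 → profitable ✗; to w=28 gives 10917 − 214×28 = 4925 → profitable ✗.
Peach (own payoff 10917 − 147×28 = 6801): to w=0 gives 3390 → no gain ✓; to w=27 gives 7827 − 147×27 = 3858 → no gain ✓.
Lemon (own payoff 3390): to w=27 gives 7827 − 466×27 = -4755 → no gain ✓; to w=28 gives 10917 − 466×28 = -2131 → no gain ✓.
4 of the 6 constraints hold; not an equilibrium.

4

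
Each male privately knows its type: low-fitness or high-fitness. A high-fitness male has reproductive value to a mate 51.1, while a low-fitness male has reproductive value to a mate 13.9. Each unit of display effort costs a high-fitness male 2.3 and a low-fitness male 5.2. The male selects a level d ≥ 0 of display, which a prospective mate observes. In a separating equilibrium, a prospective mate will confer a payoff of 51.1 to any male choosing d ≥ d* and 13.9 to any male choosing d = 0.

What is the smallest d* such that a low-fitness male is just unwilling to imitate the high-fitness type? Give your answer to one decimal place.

7.2

A low-fitness male choosing d = 0 receives 13.9.
Imitating at d* instead would pay 51.1 at cost 5.2·d*, netting 51.1 − 5.2·d*.
Indifference: 13.9 = 51.1 − 5.2·d*, so d* = (51.1 − 13.9) / 5.2 ≈ 7.2.
This is the low-fitness type's binding incentive-compatibility constraint; any d ≥ 7.2 sustains separation on that side.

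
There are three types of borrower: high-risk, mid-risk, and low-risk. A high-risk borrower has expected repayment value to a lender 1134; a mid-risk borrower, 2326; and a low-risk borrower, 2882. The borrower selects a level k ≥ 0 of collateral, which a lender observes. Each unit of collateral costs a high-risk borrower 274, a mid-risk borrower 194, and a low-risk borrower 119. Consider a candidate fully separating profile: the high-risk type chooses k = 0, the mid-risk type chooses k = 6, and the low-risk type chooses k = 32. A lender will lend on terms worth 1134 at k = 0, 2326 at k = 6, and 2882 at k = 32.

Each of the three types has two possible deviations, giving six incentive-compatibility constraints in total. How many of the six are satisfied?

4

Low-risk (own payoff 2882 − 119×32 = -926): to k=0 gives 1134 → profitable ✗; to k=6 gives 2326 − 119×6 = 1612 → profitable ✗.
Mid-risk (own payoff 2326 − 194×6 = 1162): to k=0 gives 1134 → no gain ✓; to k=32 gives 2882 − 194×32 = -3326 → no gain ✓.
High-risk (own payoff 1134): to k=6 gives 2326 − 274×6 = 682 → no gain ✓; to k=32 gives 2882 − 274×32 = -5886 → no gain ✓.
4 of the 6 constraints hold; not an equilibrium.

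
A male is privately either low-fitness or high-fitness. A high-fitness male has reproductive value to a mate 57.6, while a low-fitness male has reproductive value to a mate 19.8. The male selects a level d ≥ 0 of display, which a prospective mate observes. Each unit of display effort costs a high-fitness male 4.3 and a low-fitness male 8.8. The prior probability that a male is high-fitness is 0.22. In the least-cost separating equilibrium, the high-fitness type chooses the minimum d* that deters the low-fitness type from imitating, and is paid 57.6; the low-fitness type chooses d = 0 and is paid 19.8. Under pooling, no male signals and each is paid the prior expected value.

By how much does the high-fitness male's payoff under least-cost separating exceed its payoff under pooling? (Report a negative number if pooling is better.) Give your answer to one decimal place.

11.0

Least-cost separating signal: d* solves 19.8 = 57.6 − 8.8·d*, so d* = (57.6 − 19.8)/8.8 ≈ 4.2955.
High-fitness type's separating payoff: 57.6 − 4.3 × d* = 57.6 − 4.3 × (57.6 − 19.8)/8.8 = 57.6 − 162.54/8.8 ≈ 39.130.
Pooling payoff: 0.22 × 57.6 + 0.78 × 19.8 = 28.116.
Difference: 39.130 − 28.116 = 11.014, i.e. 11.0 to one decimal place.
The high-fitness type prefers to separate.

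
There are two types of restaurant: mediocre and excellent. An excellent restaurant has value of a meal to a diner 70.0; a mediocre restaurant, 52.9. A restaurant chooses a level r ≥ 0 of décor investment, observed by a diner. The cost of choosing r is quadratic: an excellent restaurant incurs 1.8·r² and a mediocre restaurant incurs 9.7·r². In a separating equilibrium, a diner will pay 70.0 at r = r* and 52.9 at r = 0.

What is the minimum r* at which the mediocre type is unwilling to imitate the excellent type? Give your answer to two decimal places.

The mediocre type at r = 0 receives 52.9; imitating at r* yields 70.0 − 9.7·r*².
Indifference: 52.9 = 70.0 − 9.7·r*², so r*² = (70.0 − 52.9) / 9.7 ≈ 1.7629.
r* = √1.7629 ≈ 1.33.

1.33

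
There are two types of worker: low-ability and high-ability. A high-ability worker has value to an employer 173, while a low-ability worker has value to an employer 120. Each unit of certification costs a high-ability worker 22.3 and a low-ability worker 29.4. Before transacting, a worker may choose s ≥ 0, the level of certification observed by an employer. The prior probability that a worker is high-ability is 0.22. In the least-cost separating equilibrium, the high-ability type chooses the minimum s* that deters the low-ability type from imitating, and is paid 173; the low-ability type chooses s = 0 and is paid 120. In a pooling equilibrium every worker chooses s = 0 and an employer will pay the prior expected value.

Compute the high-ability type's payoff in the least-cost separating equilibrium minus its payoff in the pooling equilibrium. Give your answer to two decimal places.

Least-cost separating signal: s* solves 120 = 173 − 29.4·s*, so s* = (173 − 120)/29.4 ≈ 1.8027.
High-ability type's separating payoff: 173 − 22.3 × s* = 173 − 22.3 × (173 − 120)/29.4 = 173 − 1181.9/29.4 ≈ 132.7993.
Pooling payoff: 0.22 × 173 + 0.78 × 120 = 131.66.
Difference: 132.7993 − 131.66 = 1.1393, i.e. 1.14 to two decimal places.
The high-ability type prefers to separate.

1.14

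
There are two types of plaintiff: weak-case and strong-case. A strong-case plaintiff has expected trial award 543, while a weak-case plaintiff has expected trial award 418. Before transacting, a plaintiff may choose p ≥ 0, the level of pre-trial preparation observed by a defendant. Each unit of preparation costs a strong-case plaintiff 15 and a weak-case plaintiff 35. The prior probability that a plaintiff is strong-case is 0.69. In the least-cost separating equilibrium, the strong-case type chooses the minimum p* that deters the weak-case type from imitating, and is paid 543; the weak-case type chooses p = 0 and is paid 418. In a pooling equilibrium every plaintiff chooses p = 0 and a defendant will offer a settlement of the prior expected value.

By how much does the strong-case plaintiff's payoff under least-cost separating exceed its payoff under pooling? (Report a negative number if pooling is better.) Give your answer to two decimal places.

Least-cost separating signal: p* solves 418 = 543 − 35·p*, so p* = (543 − 418)/35 ≈ 3.5714.
Strong-case type's separating payoff: 543 − 15 × p* = 543 − 15 × (543 − 418)/35 = 543 − 1875/35 ≈ 489.4286.
Pooling payoff: 0.69 × 543 + 0.31 × 418 = 504.25.
Difference: 489.4286 − 504.25 = -14.8214, i.e. -14.82 to two decimal places.
The strong-case type would prefer the pooling outcome.

-14.82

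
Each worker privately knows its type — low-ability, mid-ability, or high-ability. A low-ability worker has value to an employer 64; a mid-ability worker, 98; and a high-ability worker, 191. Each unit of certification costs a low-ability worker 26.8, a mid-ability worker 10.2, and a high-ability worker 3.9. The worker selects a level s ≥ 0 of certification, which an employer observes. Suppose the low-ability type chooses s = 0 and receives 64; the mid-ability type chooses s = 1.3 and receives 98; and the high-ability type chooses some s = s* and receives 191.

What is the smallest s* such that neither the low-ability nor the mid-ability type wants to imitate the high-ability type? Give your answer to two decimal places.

Mid-ability type (on-path payoff 98 − 10.2×1.3 = 84.74) won't mimic when 84.74 ≥ 191 − 10.2·s*, i.e. s* ≥ 10.42.
Low-ability type (on-path payoff 64) won't mimic when 64 ≥ 191 − 26.8·s*, i.e. s* ≥ 4.74.
Both must hold, so s* = max(4.74, 10.42) = 10.42. The mid-ability type's constraint binds.

10.42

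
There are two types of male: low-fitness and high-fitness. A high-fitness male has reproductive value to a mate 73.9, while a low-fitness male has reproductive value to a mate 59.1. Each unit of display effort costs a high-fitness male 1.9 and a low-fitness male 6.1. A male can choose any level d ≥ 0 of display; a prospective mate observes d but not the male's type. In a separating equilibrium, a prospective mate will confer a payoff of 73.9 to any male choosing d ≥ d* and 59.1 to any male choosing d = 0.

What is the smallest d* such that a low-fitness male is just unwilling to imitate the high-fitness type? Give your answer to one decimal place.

A low-fitness male choosing d = 0 receives 59.1.
Imitating at d* instead would pay 73.9 at cost 6.1·d*, netting 73.9 − 6.1·d*.
Indifference: 59.1 = 73.9 − 6.1·d*, so d* = (73.9 − 59.1) / 6.1 ≈ 2.4.
This is the low-fitness type's binding incentive-compatibility constraint; any d ≥ 2.4 sustains separation on that side.

2.4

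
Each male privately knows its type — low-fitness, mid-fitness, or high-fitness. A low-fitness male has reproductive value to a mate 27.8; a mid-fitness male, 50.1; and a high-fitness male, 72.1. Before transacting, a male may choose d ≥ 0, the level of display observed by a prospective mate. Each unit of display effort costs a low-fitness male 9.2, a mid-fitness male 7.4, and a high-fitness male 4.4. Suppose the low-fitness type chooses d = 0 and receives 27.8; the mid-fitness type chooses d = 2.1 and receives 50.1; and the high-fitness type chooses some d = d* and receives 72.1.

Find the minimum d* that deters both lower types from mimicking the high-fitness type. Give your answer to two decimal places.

5.07

Low-fitness type (on-path payoff 27.8) won't mimic when 27.8 ≥ 72.1 − 9.2·d*, i.e. d* ≥ 4.82.
Mid-fitness type (on-path payoff 50.1 − 7.4×2.1 = 34.56) won't mimic when 34.56 ≥ 72.1 − 7.4·d*, i.e. d* ≥ 5.07.
Both must hold, so d* = max(4.82, 5.07) = 5.07. The mid-fitness type's constraint binds.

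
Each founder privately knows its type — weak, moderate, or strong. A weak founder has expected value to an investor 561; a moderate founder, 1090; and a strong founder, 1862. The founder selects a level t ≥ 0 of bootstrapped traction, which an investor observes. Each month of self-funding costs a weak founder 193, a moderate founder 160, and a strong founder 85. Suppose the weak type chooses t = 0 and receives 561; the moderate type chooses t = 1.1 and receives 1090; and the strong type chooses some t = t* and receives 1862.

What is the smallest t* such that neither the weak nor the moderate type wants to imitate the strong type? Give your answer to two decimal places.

Moderate type (on-path payoff 1090 − 160×1.1 = 914) won't mimic when 914 ≥ 1862 − 160·t*, i.e. t* ≥ 5.93.
Weak type (on-path payoff 561) won't mimic when 561 ≥ 1862 − 193·t*, i.e. t* ≥ 6.74.
Both must hold, so t* = max(6.74, 5.93) = 6.74. The weak type's constraint binds.

6.74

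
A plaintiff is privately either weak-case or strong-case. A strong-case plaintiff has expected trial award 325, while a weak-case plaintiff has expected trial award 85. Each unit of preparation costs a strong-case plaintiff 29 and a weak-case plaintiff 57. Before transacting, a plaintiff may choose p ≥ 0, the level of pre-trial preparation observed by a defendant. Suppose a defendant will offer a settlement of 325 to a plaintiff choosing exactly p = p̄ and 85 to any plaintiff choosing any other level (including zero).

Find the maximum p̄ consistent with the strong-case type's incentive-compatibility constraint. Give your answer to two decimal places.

8.28

Choosing p̄ yields the strong-case type 325 − 29·p̄; choosing zero yields 85.
The strong-case type is indifferent at 325 − 29·p̄ = 85, i.e. p̄ = (325 − 85) / 29 ≈ 8.28.
For any p̄ above 8.28 the strong-case type would rather pool at zero, so separation collapses.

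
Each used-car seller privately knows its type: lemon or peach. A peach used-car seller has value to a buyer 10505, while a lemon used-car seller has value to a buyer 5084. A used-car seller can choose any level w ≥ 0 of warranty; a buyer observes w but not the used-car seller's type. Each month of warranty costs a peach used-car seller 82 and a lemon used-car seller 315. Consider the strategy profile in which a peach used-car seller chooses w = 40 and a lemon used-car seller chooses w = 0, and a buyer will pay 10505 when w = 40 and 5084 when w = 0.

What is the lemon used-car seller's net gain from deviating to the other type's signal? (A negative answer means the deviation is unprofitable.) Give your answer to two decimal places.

-7179.00

Playing w = 0 the lemon used-car seller receives 5084.
Deviating to w = 40 brings payment 10505 at cost 315 × 40 = 12600, netting -2095.
Gain from deviating: -2095 − 5084 = -7179.00.
The gain is negative, so the lemon type's incentive-compatibility constraint is satisfied.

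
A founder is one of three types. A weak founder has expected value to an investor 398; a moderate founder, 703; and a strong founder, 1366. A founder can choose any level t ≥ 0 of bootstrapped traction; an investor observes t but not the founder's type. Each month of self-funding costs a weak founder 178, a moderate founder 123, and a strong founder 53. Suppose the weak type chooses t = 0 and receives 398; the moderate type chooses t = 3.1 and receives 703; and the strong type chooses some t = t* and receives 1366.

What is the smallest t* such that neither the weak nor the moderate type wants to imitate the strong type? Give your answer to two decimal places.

8.49

Weak type (on-path payoff 398) won't mimic when 398 ≥ 1366 − 178·t*, i.e. t* ≥ 5.44.
Moderate type (on-path payoff 703 − 123×3.1 = 321.7) won't mimic when 321.7 ≥ 1366 − 123·t*, i.e. t* ≥ 8.49.
Both must hold, so t* = max(5.44, 8.49) = 8.49. The moderate type's constraint binds.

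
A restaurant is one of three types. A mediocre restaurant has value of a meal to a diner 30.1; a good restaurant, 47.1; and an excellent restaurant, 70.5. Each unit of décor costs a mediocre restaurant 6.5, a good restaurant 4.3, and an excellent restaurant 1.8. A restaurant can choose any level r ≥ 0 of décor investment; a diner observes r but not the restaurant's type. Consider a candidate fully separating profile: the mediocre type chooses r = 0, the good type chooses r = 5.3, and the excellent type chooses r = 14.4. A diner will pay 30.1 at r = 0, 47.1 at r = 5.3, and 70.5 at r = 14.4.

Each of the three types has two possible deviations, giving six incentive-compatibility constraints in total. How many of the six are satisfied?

Mediocre (own payoff 30.1): to r=5.3 gives 47.1 − 6.5×5.3 = 12.65 → no gain ✓; to r=14.4 gives 70.5 − 6.5×14.4 = -23.1 → no gain ✓.
Good (own payoff 47.1 − 4.3×5.3 = 24.31): to r=0 gives 30.1 → profitable ✗; to r=14.4 gives 70.5 − 4.3×14.4 = 8.58 → no gain ✓.
Excellent (own payoff 70.5 − 1.8×14.4 = 44.58): to r=0 gives 30.1 → no gain ✓; to r=5.3 gives 47.1 − 1.8×5.3 = 37.56 → no gain ✓.
5 of the 6 constraints hold; not an equilibrium.

5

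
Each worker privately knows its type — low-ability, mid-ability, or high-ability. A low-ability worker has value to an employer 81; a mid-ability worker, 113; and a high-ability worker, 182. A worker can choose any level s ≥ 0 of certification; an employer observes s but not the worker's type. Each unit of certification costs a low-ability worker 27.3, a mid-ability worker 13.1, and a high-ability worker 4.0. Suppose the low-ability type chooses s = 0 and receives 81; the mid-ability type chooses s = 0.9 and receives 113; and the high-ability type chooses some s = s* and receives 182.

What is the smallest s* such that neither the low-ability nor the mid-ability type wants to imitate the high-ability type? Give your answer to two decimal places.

Mid-ability type (on-path payoff 113 − 13.1×0.9 = 101.21) won't mimic when 101.21 ≥ 182 − 13.1·s*, i.e. s* ≥ 6.17.
Low-ability type (on-path payoff 81) won't mimic when 81 ≥ 182 − 27.3·s*, i.e. s* ≥ 3.70.
Both must hold, so s* = max(3.70, 6.17) = 6.17. The mid-ability type's constraint binds.

6.17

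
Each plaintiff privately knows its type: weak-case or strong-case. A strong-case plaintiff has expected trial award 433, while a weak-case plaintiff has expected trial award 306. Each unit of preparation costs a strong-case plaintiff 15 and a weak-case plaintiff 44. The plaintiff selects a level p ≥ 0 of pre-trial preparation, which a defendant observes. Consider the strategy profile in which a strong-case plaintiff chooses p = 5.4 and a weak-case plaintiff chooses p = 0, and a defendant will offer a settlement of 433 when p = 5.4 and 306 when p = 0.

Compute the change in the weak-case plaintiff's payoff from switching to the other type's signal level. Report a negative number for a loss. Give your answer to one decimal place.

Playing p = 0 the weak-case plaintiff receives 306.
Deviating to p = 5.4 brings payment 433 at cost 44 × 5.4 = 237.6, netting 195.4.
Gain from deviating: 195.4 − 306 = -110.6.
The gain is negative, so the weak-case type's incentive-compatibility constraint is satisfied.

-110.6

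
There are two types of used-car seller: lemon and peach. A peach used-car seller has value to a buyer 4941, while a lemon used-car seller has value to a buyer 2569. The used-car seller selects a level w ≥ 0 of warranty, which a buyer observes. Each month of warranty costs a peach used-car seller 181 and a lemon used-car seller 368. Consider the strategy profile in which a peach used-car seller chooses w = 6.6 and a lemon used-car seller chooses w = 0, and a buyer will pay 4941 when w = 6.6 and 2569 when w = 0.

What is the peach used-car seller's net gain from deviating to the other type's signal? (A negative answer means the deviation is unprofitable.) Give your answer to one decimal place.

Playing w = 6.6 the peach used-car seller receives 4941 − 181 × 6.6 = 3746.4.
Deviating to w = 0 yields 2569 instead.
Gain from deviating: 2569 − 3746.4 = -1177.4.
The gain is negative, so the peach type's incentive-compatibility constraint is satisfied.

-1177.4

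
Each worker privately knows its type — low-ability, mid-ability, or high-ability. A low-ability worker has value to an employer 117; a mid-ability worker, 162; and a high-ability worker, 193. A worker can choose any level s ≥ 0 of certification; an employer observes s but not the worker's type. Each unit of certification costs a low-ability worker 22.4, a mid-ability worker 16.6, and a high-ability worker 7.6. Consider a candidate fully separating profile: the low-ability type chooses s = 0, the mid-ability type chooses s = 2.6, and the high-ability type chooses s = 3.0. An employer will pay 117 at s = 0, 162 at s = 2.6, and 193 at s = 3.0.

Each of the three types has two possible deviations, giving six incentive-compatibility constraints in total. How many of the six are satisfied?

Mid-ability (own payoff 162 − 16.6×2.6 = 118.84): to s=0 gives 117 → no gain ✓; to s=3.0 gives 193 − 16.6×3.0 = 143.2 → profitable ✗.
Low-ability (own payoff 117): to s=2.6 gives 162 − 22.4×2.6 = 103.76 → no gain ✓; to s=3.0 gives 193 − 22.4×3.0 = 125.8 → profitable ✗.
High-ability (own payoff 193 − 7.6×3.0 = 170.2): to s=0 gives 117 → no gain ✓; to s=2.6 gives 162 − 7.6×2.6 = 142.24 → no gain ✓.
4 of the 6 constraints hold; not an equilibrium.

4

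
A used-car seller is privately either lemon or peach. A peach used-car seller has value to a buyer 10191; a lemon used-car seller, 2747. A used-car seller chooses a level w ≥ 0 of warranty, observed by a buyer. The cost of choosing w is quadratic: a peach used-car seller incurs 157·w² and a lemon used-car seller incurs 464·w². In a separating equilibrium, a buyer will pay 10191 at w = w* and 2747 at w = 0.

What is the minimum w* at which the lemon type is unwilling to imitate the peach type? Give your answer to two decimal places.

The lemon type at w = 0 receives 2747; imitating at w* yields 10191 − 464·w*².
Indifference: 2747 = 10191 − 464·w*², so w*² = (10191 − 2747) / 464 ≈ 16.0431.
w* = √16.0431 ≈ 4.01.

4.01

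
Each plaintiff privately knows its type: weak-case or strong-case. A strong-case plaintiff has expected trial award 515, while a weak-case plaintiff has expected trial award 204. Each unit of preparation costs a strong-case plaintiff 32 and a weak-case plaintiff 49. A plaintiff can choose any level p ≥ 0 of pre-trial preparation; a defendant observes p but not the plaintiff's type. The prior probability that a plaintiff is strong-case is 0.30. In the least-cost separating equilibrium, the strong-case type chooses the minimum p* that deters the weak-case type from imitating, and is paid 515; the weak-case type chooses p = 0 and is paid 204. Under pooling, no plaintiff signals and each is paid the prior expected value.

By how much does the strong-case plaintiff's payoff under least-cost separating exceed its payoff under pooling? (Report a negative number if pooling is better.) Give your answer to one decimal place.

Least-cost separating signal: p* solves 204 = 515 − 49·p*, so p* = (515 − 204)/49 ≈ 6.3469.
Strong-case type's separating payoff: 515 − 32 × p* = 515 − 32 × (515 − 204)/49 = 515 − 9952/49 ≈ 311.898.
Pooling payoff: 0.30 × 515 + 0.70 × 204 = 297.3.
Difference: 311.898 − 297.3 = 14.598, i.e. 14.6 to one decimal place.
The strong-case type prefers to separate.

14.6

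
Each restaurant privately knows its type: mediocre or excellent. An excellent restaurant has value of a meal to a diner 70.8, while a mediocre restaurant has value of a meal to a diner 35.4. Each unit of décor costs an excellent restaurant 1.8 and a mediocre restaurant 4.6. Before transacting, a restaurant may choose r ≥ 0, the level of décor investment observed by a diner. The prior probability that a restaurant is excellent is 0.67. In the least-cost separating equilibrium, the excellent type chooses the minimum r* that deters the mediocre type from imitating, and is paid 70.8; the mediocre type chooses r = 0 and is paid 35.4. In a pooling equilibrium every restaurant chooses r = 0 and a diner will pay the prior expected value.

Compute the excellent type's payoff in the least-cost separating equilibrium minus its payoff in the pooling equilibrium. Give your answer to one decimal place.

-2.2

Least-cost separating signal: r* solves 35.4 = 70.8 − 4.6·r*, so r* = (70.8 − 35.4)/4.6 ≈ 7.6957.
Excellent type's separating payoff: 70.8 − 1.8 × r* = 70.8 − 1.8 × (70.8 − 35.4)/4.6 = 70.8 − 63.72/4.6 ≈ 56.948.
Pooling payoff: 0.67 × 70.8 + 0.33 × 35.4 = 59.118.
Difference: 56.948 − 59.118 = -2.17, i.e. -2.2 to one decimal place.
The excellent type would prefer the pooling outcome.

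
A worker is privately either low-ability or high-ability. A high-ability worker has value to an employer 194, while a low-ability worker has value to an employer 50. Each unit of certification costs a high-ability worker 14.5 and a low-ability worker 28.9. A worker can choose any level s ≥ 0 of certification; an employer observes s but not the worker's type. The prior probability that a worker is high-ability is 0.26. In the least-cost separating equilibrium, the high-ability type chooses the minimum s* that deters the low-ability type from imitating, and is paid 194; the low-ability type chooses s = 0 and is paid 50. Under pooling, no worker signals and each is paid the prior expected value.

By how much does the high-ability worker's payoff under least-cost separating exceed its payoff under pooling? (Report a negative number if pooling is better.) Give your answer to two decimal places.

Least-cost separating signal: s* solves 50 = 194 − 28.9·s*, so s* = (194 − 50)/28.9 ≈ 4.9827.
High-ability type's separating payoff: 194 − 14.5 × s* = 194 − 14.5 × (194 − 50)/28.9 = 194 − 2088/28.9 ≈ 121.7509.
Pooling payoff: 0.26 × 194 + 0.74 × 50 = 87.44.
Difference: 121.7509 − 87.44 = 34.3109, i.e. 34.31 to two decimal places.
The high-ability type prefers to separate.

34.31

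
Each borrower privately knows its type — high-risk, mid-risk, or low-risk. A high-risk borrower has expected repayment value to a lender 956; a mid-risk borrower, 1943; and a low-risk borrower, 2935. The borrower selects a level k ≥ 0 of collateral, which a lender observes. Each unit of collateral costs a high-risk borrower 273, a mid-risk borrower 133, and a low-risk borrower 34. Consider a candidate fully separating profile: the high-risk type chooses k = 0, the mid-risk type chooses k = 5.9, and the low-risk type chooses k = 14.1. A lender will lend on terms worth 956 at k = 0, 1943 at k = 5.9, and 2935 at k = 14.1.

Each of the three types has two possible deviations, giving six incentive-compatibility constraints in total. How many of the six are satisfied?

Mid-risk (own payoff 1943 − 133×5.9 = 1158.3): to k=0 gives 956 → no gain ✓; to k=14.1 gives 2935 − 133×14.1 = 1059.7 → no gain ✓.
High-risk (own payoff 956): to k=5.9 gives 1943 − 273×5.9 = 332.3 → no gain ✓; to k=14.1 gives 2935 − 273×14.1 = -914.3 → no gain ✓.
Low-risk (own payoff 2935 − 34×14.1 = 2455.6): to k=0 gives 956 → no gain ✓; to k=5.9 gives 1943 − 34×5.9 = 1742.4 → no gain ✓.
6 of the 6 constraints hold; this profile is a separating equilibrium.

6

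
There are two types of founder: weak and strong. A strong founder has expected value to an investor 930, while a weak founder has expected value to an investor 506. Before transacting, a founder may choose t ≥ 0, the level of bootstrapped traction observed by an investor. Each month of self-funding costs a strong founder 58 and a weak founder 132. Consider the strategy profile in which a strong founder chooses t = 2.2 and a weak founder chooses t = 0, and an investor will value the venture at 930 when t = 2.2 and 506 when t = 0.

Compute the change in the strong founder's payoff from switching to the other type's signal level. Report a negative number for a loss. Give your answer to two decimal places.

Playing t = 2.2 the strong founder receives 930 − 58 × 2.2 = 802.4.
Deviating to t = 0 yields 506 instead.
Gain from deviating: 506 − 802.4 = -296.40.
The gain is negative, so the strong type's incentive-compatibility constraint is satisfied.

-296.40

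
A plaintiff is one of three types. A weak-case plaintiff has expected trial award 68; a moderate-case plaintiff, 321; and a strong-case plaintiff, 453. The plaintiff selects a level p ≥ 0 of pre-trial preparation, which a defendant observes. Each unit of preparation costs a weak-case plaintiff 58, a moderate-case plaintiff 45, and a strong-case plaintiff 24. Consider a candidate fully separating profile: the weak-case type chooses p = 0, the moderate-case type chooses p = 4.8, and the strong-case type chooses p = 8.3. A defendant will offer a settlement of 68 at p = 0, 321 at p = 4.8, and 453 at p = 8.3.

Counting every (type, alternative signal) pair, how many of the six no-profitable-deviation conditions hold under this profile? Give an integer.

6

Moderate-case (own payoff 321 − 45×4.8 = 105): to p=0 gives 68 → no gain ✓; to p=8.3 gives 453 − 45×8.3 = 79.5 → no gain ✓.
Weak-case (own payoff 68): to p=4.8 gives 321 − 58×4.8 = 42.6 → no gain ✓; to p=8.3 gives 453 − 58×8.3 = -28.4 → no gain ✓.
Strong-case (own payoff 453 − 24×8.3 = 253.8): to p=0 gives 68 → no gain ✓; to p=4.8 gives 321 − 24×4.8 = 205.8 → no gain ✓.
6 of the 6 constraints hold; this profile is a separating equilibrium.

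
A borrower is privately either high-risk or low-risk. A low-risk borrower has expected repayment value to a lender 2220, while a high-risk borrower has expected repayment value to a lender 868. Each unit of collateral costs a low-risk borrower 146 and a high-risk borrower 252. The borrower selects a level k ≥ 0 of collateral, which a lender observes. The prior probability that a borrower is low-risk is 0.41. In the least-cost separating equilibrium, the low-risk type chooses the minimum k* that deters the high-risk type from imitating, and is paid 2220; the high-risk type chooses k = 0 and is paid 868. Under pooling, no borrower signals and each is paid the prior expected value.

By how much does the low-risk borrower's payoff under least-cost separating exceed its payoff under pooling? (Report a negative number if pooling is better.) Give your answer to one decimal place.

Least-cost separating signal: k* solves 868 = 2220 − 252·k*, so k* = (2220 − 868)/252 ≈ 5.3651.
Low-risk type's separating payoff: 2220 − 146 × k* = 2220 − 146 × (2220 − 868)/252 = 2220 − 197392/252 ≈ 1436.698.
Pooling payoff: 0.41 × 2220 + 0.59 × 868 = 1422.32.
Difference: 1436.698 − 1422.32 = 14.378, i.e. 14.4 to one decimal place.
The low-risk type prefers to separate.

14.4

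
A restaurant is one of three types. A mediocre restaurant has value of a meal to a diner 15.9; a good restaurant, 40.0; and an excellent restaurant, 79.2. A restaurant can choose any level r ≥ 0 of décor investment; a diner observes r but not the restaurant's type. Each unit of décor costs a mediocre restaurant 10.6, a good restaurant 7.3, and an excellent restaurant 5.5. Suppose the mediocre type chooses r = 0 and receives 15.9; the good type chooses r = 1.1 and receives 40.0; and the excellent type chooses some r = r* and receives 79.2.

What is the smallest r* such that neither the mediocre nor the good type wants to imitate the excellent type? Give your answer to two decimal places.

Good type (on-path payoff 40.0 − 7.3×1.1 = 31.97) won't mimic when 31.97 ≥ 79.2 − 7.3·r*, i.e. r* ≥ 6.47.
Mediocre type (on-path payoff 15.9) won't mimic when 15.9 ≥ 79.2 − 10.6·r*, i.e. r* ≥ 5.97.
Both must hold, so r* = max(5.97, 6.47) = 6.47. The good type's constraint binds.

6.47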